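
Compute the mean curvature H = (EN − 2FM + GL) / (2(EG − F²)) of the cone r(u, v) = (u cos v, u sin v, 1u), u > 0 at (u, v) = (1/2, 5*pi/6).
H = sqrt(2)/2

With E = 2, F = 0, G = u^2, L = 0, M = 0, N = sqrt(2)*u^2/(2*Abs(u)), assemble
  H = (EN − 2FM + GL) / (2(EG − F²)) = sqrt(2)/(4*Abs(u)).
At (u, v) = (1/2, 5*pi/6): H = sqrt(2)/2.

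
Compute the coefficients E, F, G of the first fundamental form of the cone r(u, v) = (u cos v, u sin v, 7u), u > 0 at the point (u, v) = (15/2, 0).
E = 50;  F = 0;  G = 225/4

Partials: r_u = (cos(v), sin(v), 7), r_v = (-u*sin(v), u*cos(v), 0). As functions of (u, v):
  E = r_u · r_u = 50,
  F = r_u · r_v = 0,
  G = r_v · r_v = u^2.
Evaluating at (u, v) = (15/2, 0): E = 50, F = 0, G = 225/4.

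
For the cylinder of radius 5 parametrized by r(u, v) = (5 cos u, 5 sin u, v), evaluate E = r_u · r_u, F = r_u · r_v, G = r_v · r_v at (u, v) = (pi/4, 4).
E = 25;  F = 0;  G = 1

Partials: r_u = (-5*sin(u), 5*cos(u), 0), r_v = (0, 0, 1). As functions of (u, v):
  E = r_u · r_u = 25,
  F = r_u · r_v = 0,
  G = r_v · r_v = 1.
Evaluating at (u, v) = (pi/4, 4): E = 25, F = 0, G = 1.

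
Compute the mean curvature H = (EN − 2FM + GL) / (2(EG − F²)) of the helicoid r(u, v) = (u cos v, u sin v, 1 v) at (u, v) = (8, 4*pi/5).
H = 0

With E = 1, F = 0, G = u^2 + 1, L = 0, M = -1/sqrt(u^2 + 1), N = 0, assemble
  H = (EN − 2FM + GL) / (2(EG − F²)) = 0.
At (u, v) = (8, 4*pi/5): H = 0.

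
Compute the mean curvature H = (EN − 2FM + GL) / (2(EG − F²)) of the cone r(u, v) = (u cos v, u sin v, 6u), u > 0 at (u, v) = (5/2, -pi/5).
H = 6*sqrt(37)/185

With E = 37, F = 0, G = u^2, L = 0, M = 0, N = 6*sqrt(37)*u^2/(37*Abs(u)), assemble
  H = (EN − 2FM + GL) / (2(EG − F²)) = 3*sqrt(37)/(37*Abs(u)).
At (u, v) = (5/2, -pi/5): H = 6*sqrt(37)/185.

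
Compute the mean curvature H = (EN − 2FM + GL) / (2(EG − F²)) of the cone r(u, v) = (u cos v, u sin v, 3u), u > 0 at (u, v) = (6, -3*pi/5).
H = sqrt(10)/40

With E = 10, F = 0, G = u^2, L = 0, M = 0, N = 3*sqrt(10)*u^2/(10*Abs(u)), assemble
  H = (EN − 2FM + GL) / (2(EG − F²)) = 3*sqrt(10)/(20*Abs(u)).
At (u, v) = (6, -3*pi/5): H = sqrt(10)/40.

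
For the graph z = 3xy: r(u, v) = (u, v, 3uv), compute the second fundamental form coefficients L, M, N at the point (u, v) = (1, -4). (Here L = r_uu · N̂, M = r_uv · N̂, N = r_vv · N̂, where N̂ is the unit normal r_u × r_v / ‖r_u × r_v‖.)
L = 0;  M = 3*sqrt(154)/154;  N = 0

Compute the unit normal N̂(u, v) = (-3*v/sqrt(9*u^2 + 9*v^2 + 1), -3*u/sqrt(9*u^2 + 9*v^2 + 1), 1/sqrt(9*u^2 + 9*v^2 + 1)), and the second partials r_uu, r_uv, r_vv. Take dot products:
  L(u, v) = r_uu · N̂ = 0,
  M(u, v) = r_uv · N̂ = 3/sqrt(9*u^2 + 9*v^2 + 1),
  N(u, v) = r_vv · N̂ = 0.
Evaluating at (u, v) = (1, -4):
  L = 0, M = 3*sqrt(154)/154, N = 0.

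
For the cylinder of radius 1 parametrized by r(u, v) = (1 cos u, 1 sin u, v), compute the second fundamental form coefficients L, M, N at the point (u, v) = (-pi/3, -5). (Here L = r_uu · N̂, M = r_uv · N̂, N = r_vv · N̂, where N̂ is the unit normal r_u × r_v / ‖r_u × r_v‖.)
L = -1;  M = 0;  N = 0

Compute the unit normal N̂(u, v) = (cos(u), sin(u), 0), and the second partials r_uu, r_uv, r_vv. Take dot products:
  L(u, v) = r_uu · N̂ = -1,
  M(u, v) = r_uv · N̂ = 0,
  N(u, v) = r_vv · N̂ = 0.
Evaluating at (u, v) = (-pi/3, -5):
  L = -1, M = 0, N = 0.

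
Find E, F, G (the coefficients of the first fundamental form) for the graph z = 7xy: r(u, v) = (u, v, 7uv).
E = 49*v^2 + 1;  F = 49*u*v;  G = 49*u^2 + 1

Compute partials: r_u = (1, 0, 7*v), r_v = (0, 1, 7*u). Then
  E = r_u · r_u = 49*v^2 + 1,
  F = r_u · r_v = 49*u*v,
  G = r_v · r_v = 49*u^2 + 1.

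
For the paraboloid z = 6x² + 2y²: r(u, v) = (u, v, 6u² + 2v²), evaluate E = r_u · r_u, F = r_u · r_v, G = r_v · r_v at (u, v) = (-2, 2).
E = 577;  F = -192;  G = 65

Partials: r_u = (1, 0, 12*u), r_v = (0, 1, 4*v). As functions of (u, v):
  E = r_u · r_u = 144*u^2 + 1,
  F = r_u · r_v = 48*u*v,
  G = r_v · r_v = 16*v^2 + 1.
Evaluating at (u, v) = (-2, 2): E = 577, F = -192, G = 65.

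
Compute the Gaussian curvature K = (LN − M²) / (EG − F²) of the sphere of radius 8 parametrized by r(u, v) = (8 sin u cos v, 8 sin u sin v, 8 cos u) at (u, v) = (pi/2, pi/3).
K = 1/64

Coefficients of the first fundamental form: E = 64, F = 0, G = 64*sin(u)^2.
Coefficients of the second fundamental form: L = -8*sin(u)/Abs(sin(u)), M = 0, N = -8*sin(u)^3/Abs(sin(u)).
Assemble K = (LN − M²)/(EG − F²) = 1/64. At (u, v) = (pi/2, pi/3): K = 1/64.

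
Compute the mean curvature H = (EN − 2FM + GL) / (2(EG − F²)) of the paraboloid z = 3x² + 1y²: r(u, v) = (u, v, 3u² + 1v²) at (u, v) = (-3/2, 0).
H = 85*sqrt(82)/6724

With E = 36*u^2 + 1, F = 12*u*v, G = 4*v^2 + 1, L = 6/sqrt(36*u^2 + 4*v^2 + 1), M = 0, N = 2/sqrt(36*u^2 + 4*v^2 + 1), assemble
  H = (EN − 2FM + GL) / (2(EG − F²)) = 4*(9*u^2 + 3*v^2 + 1)/(36*u^2 + 4*v^2 + 1)^(3/2).
At (u, v) = (-3/2, 0): H = 85*sqrt(82)/6724.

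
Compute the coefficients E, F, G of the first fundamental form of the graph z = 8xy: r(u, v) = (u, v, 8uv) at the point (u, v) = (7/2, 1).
E = 65;  F = 224;  G = 785

Partials: r_u = (1, 0, 8*v), r_v = (0, 1, 8*u). As functions of (u, v):
  E = r_u · r_u = 64*v^2 + 1,
  F = r_u · r_v = 64*u*v,
  G = r_v · r_v = 64*u^2 + 1.
Evaluating at (u, v) = (7/2, 1): E = 65, F = 224, G = 785.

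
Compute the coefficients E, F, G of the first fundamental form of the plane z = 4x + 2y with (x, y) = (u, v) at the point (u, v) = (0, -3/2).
E = 17;  F = 8;  G = 5

Partials: r_u = (1, 0, 4), r_v = (0, 1, 2). As functions of (u, v):
  E = r_u · r_u = 17,
  F = r_u · r_v = 8,
  G = r_v · r_v = 5.
Evaluating at (u, v) = (0, -3/2): E = 17, F = 8, G = 5.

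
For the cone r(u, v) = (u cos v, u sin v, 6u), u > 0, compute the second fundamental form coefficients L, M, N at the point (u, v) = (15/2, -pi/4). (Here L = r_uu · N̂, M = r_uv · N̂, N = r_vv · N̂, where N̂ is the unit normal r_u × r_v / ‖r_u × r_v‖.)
L = 0;  M = 0;  N = 45*sqrt(37)/37

Compute the unit normal N̂(u, v) = (-6*sqrt(37)*u*cos(v)/(37*Abs(u)), -6*sqrt(37)*u*sin(v)/(37*Abs(u)), sqrt(37)*u/(37*Abs(u))), and the second partials r_uu, r_uv, r_vv. Take dot products:
  L(u, v) = r_uu · N̂ = 0,
  M(u, v) = r_uv · N̂ = 0,
  N(u, v) = r_vv · N̂ = 6*sqrt(37)*u^2/(37*Abs(u)).
Evaluating at (u, v) = (15/2, -pi/4):
  L = 0, M = 0, N = 45*sqrt(37)/37.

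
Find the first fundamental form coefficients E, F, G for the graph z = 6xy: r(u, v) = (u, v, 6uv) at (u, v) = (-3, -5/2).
E = 226;  F = 270;  G = 325

Partials: r_u = (1, 0, 6*v), r_v = (0, 1, 6*u). As functions of (u, v):
  E = r_u · r_u = 36*v^2 + 1,
  F = r_u · r_v = 36*u*v,
  G = r_v · r_v = 36*u^2 + 1.
Evaluating at (u, v) = (-3, -5/2): E = 226, F = 270, G = 325.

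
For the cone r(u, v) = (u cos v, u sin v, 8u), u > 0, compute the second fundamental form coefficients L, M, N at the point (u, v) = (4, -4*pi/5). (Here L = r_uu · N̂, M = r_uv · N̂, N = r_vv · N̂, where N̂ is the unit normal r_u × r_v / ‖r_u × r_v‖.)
L = 0;  M = 0;  N = 32*sqrt(65)/65

Compute the unit normal N̂(u, v) = (-8*sqrt(65)*u*cos(v)/(65*Abs(u)), -8*sqrt(65)*u*sin(v)/(65*Abs(u)), sqrt(65)*u/(65*Abs(u))), and the second partials r_uu, r_uv, r_vv. Take dot products:
  L(u, v) = r_uu · N̂ = 0,
  M(u, v) = r_uv · N̂ = 0,
  N(u, v) = r_vv · N̂ = 8*sqrt(65)*u^2/(65*Abs(u)).
Evaluating at (u, v) = (4, -4*pi/5):
  L = 0, M = 0, N = 32*sqrt(65)/65.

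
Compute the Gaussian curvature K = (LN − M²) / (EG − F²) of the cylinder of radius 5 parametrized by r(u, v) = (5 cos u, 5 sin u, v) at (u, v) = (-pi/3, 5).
K = 0

Coefficients of the first fundamental form: E = 25, F = 0, G = 1.
Coefficients of the second fundamental form: L = -5, M = 0, N = 0.
Assemble K = (LN − M²)/(EG − F²) = 0. At (u, v) = (-pi/3, 5): K = 0.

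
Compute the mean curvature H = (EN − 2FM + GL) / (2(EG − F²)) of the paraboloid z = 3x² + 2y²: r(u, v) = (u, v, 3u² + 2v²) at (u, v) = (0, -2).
H = 197*sqrt(65)/4225

With E = 36*u^2 + 1, F = 24*u*v, G = 16*v^2 + 1, L = 6/sqrt(36*u^2 + 16*v^2 + 1), M = 0, N = 4/sqrt(36*u^2 + 16*v^2 + 1), assemble
  H = (EN − 2FM + GL) / (2(EG − F²)) = (72*u^2 + 48*v^2 + 5)/(36*u^2 + 16*v^2 + 1)^(3/2).
At (u, v) = (0, -2): H = 197*sqrt(65)/4225.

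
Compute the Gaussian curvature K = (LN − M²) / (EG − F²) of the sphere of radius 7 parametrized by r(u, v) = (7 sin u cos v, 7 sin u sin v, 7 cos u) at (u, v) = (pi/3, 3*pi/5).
K = 1/49

Coefficients of the first fundamental form: E = 49, F = 0, G = 49*sin(u)^2.
Coefficients of the second fundamental form: L = -7*sin(u)/Abs(sin(u)), M = 0, N = -7*sin(u)^3/Abs(sin(u)).
Assemble K = (LN − M²)/(EG − F²) = 1/49. At (u, v) = (pi/3, 3*pi/5): K = 1/49.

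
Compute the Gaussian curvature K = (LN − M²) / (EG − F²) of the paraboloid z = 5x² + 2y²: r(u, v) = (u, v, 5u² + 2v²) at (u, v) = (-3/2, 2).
K = 2/4205

Coefficients of the first fundamental form: E = 100*u^2 + 1, F = 40*u*v, G = 16*v^2 + 1.
Coefficients of the second fundamental form: L = 10/sqrt(100*u^2 + 16*v^2 + 1), M = 0, N = 4/sqrt(100*u^2 + 16*v^2 + 1).
Assemble K = (LN − M²)/(EG − F²) = 40/(10000*u^4 + 3200*u^2*v^2 + 200*u^2 + 256*v^4 + 32*v^2 + 1). At (u, v) = (-3/2, 2): K = 2/4205.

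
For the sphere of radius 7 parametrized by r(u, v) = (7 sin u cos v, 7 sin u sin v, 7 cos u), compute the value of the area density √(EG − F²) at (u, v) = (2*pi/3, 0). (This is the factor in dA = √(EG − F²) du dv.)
√(EG − F²)|_{(2*pi/3, 0)} = 49*sqrt(3)/2

E = 49, F = 0, G = 49*sin(u)^2, so EG − F² = 2401*sin(u)^2. Taking the positive square root: √(EG − F²) = 49*Abs(sin(u)). At (u, v) = (2*pi/3, 0): 49*sqrt(3)/2.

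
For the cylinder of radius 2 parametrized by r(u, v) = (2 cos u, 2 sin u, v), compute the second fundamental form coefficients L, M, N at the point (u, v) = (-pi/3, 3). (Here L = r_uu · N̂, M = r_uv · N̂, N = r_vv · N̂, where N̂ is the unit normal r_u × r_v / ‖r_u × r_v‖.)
L = -2;  M = 0;  N = 0

Compute the unit normal N̂(u, v) = (cos(u), sin(u), 0), and the second partials r_uu, r_uv, r_vv. Take dot products:
  L(u, v) = r_uu · N̂ = -2,
  M(u, v) = r_uv · N̂ = 0,
  N(u, v) = r_vv · N̂ = 0.
Evaluating at (u, v) = (-pi/3, 3):
  L = -2, M = 0, N = 0.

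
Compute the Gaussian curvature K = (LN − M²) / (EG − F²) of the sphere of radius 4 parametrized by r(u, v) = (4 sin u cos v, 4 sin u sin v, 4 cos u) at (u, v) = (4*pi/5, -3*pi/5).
K = 1/16

Coefficients of the first fundamental form: E = 16, F = 0, G = 16*sin(u)^2.
Coefficients of the second fundamental form: L = -4*sin(u)/Abs(sin(u)), M = 0, N = -4*sin(u)^3/Abs(sin(u)).
Assemble K = (LN − M²)/(EG − F²) = 1/16. At (u, v) = (4*pi/5, -3*pi/5): K = 1/16.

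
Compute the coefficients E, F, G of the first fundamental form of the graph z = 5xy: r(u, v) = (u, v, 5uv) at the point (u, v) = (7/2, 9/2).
E = 2029/4;  F = 1575/4;  G = 1229/4

Partials: r_u = (1, 0, 5*v), r_v = (0, 1, 5*u). As functions of (u, v):
  E = r_u · r_u = 25*v^2 + 1,
  F = r_u · r_v = 25*u*v,
  G = r_v · r_v = 25*u^2 + 1.
Evaluating at (u, v) = (7/2, 9/2): E = 2029/4, F = 1575/4, G = 1229/4.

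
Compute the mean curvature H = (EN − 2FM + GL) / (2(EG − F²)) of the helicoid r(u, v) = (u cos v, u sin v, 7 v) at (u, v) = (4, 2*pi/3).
H = 0

With E = 1, F = 0, G = u^2 + 49, L = 0, M = -7/sqrt(u^2 + 49), N = 0, assemble
  H = (EN − 2FM + GL) / (2(EG − F²)) = 0.
At (u, v) = (4, 2*pi/3): H = 0.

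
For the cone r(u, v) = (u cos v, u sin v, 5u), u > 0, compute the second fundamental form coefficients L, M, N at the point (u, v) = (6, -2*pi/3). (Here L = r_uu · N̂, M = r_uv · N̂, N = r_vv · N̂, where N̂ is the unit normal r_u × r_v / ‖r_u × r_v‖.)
L = 0;  M = 0;  N = 15*sqrt(26)/13

Compute the unit normal N̂(u, v) = (-5*sqrt(26)*u*cos(v)/(26*Abs(u)), -5*sqrt(26)*u*sin(v)/(26*Abs(u)), sqrt(26)*u/(26*Abs(u))), and the second partials r_uu, r_uv, r_vv. Take dot products:
  L(u, v) = r_uu · N̂ = 0,
  M(u, v) = r_uv · N̂ = 0,
  N(u, v) = r_vv · N̂ = 5*sqrt(26)*u^2/(26*Abs(u)).
Evaluating at (u, v) = (6, -2*pi/3):
  L = 0, M = 0, N = 15*sqrt(26)/13.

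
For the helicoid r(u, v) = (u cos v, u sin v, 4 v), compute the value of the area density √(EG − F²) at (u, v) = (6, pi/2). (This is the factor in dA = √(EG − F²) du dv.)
√(EG − F²)|_{(6, pi/2)} = 2*sqrt(13)

E = 1, F = 0, G = u^2 + 16, so EG − F² = u^2 + 16. Taking the positive square root: √(EG − F²) = sqrt(u^2 + 16). At (u, v) = (6, pi/2): 2*sqrt(13).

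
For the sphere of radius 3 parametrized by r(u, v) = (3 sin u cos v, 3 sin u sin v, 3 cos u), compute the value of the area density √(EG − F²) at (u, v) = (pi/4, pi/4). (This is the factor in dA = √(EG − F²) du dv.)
√(EG − F²)|_{(pi/4, pi/4)} = 9*sqrt(2)/2

E = 9, F = 0, G = 9*sin(u)^2, so EG − F² = 81*sin(u)^2. Taking the positive square root: √(EG − F²) = 9*Abs(sin(u)). At (u, v) = (pi/4, pi/4): 9*sqrt(2)/2.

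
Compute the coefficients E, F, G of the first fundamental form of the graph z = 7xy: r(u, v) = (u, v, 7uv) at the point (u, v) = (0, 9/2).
E = 3973/4;  F = 0;  G = 1

Partials: r_u = (1, 0, 7*v), r_v = (0, 1, 7*u). As functions of (u, v):
  E = r_u · r_u = 49*v^2 + 1,
  F = r_u · r_v = 49*u*v,
  G = r_v · r_v = 49*u^2 + 1.
Evaluating at (u, v) = (0, 9/2): E = 3973/4, F = 0, G = 1.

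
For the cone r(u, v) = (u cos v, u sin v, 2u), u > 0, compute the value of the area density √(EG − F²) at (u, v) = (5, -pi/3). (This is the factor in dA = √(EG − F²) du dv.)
√(EG − F²)|_{(5, -pi/3)} = 5*sqrt(5)

E = 5, F = 0, G = u^2, so EG − F² = 5*u^2. Taking the positive square root: √(EG − F²) = sqrt(5)*Abs(u). At (u, v) = (5, -pi/3): 5*sqrt(5).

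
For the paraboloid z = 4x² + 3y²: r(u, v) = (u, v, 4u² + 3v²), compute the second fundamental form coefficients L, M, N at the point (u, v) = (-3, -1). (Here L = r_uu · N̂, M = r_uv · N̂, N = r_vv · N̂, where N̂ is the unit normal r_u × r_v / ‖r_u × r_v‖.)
L = 8*sqrt(613)/613;  M = 0;  N = 6*sqrt(613)/613

Compute the unit normal N̂(u, v) = (-8*u/sqrt(64*u^2 + 36*v^2 + 1), -6*v/sqrt(64*u^2 + 36*v^2 + 1), 1/sqrt(64*u^2 + 36*v^2 + 1)), and the second partials r_uu, r_uv, r_vv. Take dot products:
  L(u, v) = r_uu · N̂ = 8/sqrt(64*u^2 + 36*v^2 + 1),
  M(u, v) = r_uv · N̂ = 0,
  N(u, v) = r_vv · N̂ = 6/sqrt(64*u^2 + 36*v^2 + 1).
Evaluating at (u, v) = (-3, -1):
  L = 8*sqrt(613)/613, M = 0, N = 6*sqrt(613)/613.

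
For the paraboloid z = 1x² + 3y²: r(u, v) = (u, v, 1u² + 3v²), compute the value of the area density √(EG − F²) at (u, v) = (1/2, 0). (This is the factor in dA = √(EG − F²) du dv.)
√(EG − F²)|_{(1/2, 0)} = sqrt(2)

E = 4*u^2 + 1, F = 12*u*v, G = 36*v^2 + 1, so EG − F² = 4*u^2 + 36*v^2 + 1. Taking the positive square root: √(EG − F²) = sqrt(4*u^2 + 36*v^2 + 1). At (u, v) = (1/2, 0): sqrt(2).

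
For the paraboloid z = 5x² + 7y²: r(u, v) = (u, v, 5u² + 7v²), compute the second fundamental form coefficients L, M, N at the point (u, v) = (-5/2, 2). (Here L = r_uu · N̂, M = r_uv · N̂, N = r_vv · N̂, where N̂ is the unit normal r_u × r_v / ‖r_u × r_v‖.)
L = sqrt(1410)/141;  M = 0;  N = 7*sqrt(1410)/705

Compute the unit normal N̂(u, v) = (-10*u/sqrt(100*u^2 + 196*v^2 + 1), -14*v/sqrt(100*u^2 + 196*v^2 + 1), 1/sqrt(100*u^2 + 196*v^2 + 1)), and the second partials r_uu, r_uv, r_vv. Take dot products:
  L(u, v) = r_uu · N̂ = 10/sqrt(100*u^2 + 196*v^2 + 1),
  M(u, v) = r_uv · N̂ = 0,
  N(u, v) = r_vv · N̂ = 14/sqrt(100*u^2 + 196*v^2 + 1).
Evaluating at (u, v) = (-5/2, 2):
  L = sqrt(1410)/141, M = 0, N = 7*sqrt(1410)/705.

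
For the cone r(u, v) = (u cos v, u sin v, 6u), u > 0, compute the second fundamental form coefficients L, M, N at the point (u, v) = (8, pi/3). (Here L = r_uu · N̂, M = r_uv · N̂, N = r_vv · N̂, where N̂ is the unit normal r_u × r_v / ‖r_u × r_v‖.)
L = 0;  M = 0;  N = 48*sqrt(37)/37

Compute the unit normal N̂(u, v) = (-6*sqrt(37)*u*cos(v)/(37*Abs(u)), -6*sqrt(37)*u*sin(v)/(37*Abs(u)), sqrt(37)*u/(37*Abs(u))), and the second partials r_uu, r_uv, r_vv. Take dot products:
  L(u, v) = r_uu · N̂ = 0,
  M(u, v) = r_uv · N̂ = 0,
  N(u, v) = r_vv · N̂ = 6*sqrt(37)*u^2/(37*Abs(u)).
Evaluating at (u, v) = (8, pi/3):
  L = 0, M = 0, N = 48*sqrt(37)/37.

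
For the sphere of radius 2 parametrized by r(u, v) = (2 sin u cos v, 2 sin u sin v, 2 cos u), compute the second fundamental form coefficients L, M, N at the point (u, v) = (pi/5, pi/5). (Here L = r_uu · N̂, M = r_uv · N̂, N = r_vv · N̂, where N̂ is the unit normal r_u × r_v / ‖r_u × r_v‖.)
L = -2;  M = 0;  N = -5/4 + sqrt(5)/4

Compute the unit normal N̂(u, v) = (sin(u)^2*cos(v)/Abs(sin(u)), sin(u)^2*sin(v)/Abs(sin(u)), sin(2*u)/(2*Abs(sin(u)))), and the second partials r_uu, r_uv, r_vv. Take dot products:
  L(u, v) = r_uu · N̂ = -2*sin(u)/Abs(sin(u)),
  M(u, v) = r_uv · N̂ = 0,
  N(u, v) = r_vv · N̂ = -2*sin(u)^3/Abs(sin(u)).
Evaluating at (u, v) = (pi/5, pi/5):
  L = -2, M = 0, N = -5/4 + sqrt(5)/4.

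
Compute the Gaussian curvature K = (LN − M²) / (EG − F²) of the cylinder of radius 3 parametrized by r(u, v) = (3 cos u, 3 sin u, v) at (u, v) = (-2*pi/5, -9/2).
K = 0

Coefficients of the first fundamental form: E = 9, F = 0, G = 1.
Coefficients of the second fundamental form: L = -3, M = 0, N = 0.
Assemble K = (LN − M²)/(EG − F²) = 0. At (u, v) = (-2*pi/5, -9/2): K = 0.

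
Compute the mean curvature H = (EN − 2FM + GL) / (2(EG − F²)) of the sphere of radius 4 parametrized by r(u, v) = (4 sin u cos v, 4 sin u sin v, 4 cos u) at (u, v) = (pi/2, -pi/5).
H = -1/4

With E = 16, F = 0, G = 16*sin(u)^2, L = -4*sin(u)/Abs(sin(u)), M = 0, N = -4*sin(u)^3/Abs(sin(u)), assemble
  H = (EN − 2FM + GL) / (2(EG − F²)) = -sin(u)/(4*Abs(sin(u))).
At (u, v) = (pi/2, -pi/5): H = -1/4.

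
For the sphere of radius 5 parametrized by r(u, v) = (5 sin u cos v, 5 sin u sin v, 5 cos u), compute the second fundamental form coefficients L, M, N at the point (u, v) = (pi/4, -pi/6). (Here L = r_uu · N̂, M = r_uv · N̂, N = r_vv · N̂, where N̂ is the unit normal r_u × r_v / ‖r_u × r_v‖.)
L = -5;  M = 0;  N = -5/2

Compute the unit normal N̂(u, v) = (sin(u)^2*cos(v)/Abs(sin(u)), sin(u)^2*sin(v)/Abs(sin(u)), sin(2*u)/(2*Abs(sin(u)))), and the second partials r_uu, r_uv, r_vv. Take dot products:
  L(u, v) = r_uu · N̂ = -5*sin(u)/Abs(sin(u)),
  M(u, v) = r_uv · N̂ = 0,
  N(u, v) = r_vv · N̂ = -5*sin(u)^3/Abs(sin(u)).
Evaluating at (u, v) = (pi/4, -pi/6):
  L = -5, M = 0, N = -5/2.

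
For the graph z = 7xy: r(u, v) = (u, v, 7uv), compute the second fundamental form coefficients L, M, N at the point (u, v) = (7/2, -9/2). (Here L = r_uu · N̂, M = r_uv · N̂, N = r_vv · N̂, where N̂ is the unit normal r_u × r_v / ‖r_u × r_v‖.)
L = 0;  M = 7*sqrt(6374)/3187;  N = 0

Compute the unit normal N̂(u, v) = (-7*v/sqrt(49*u^2 + 49*v^2 + 1), -7*u/sqrt(49*u^2 + 49*v^2 + 1), 1/sqrt(49*u^2 + 49*v^2 + 1)), and the second partials r_uu, r_uv, r_vv. Take dot products:
  L(u, v) = r_uu · N̂ = 0,
  M(u, v) = r_uv · N̂ = 7/sqrt(49*u^2 + 49*v^2 + 1),
  N(u, v) = r_vv · N̂ = 0.
Evaluating at (u, v) = (7/2, -9/2):
  L = 0, M = 7*sqrt(6374)/3187, N = 0.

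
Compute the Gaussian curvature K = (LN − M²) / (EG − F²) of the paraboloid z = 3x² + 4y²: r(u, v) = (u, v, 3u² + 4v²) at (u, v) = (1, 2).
K = 48/85849

Coefficients of the first fundamental form: E = 36*u^2 + 1, F = 48*u*v, G = 64*v^2 + 1.
Coefficients of the second fundamental form: L = 6/sqrt(36*u^2 + 64*v^2 + 1), M = 0, N = 8/sqrt(36*u^2 + 64*v^2 + 1).
Assemble K = (LN − M²)/(EG − F²) = 48/(1296*u^4 + 4608*u^2*v^2 + 72*u^2 + 4096*v^4 + 128*v^2 + 1). At (u, v) = (1, 2): K = 48/85849.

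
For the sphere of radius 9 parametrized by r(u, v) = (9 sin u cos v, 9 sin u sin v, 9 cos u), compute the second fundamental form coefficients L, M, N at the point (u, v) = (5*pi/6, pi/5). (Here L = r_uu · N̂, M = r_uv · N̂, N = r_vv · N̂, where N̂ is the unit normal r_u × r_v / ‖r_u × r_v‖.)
L = -9;  M = 0;  N = -9/4

Compute the unit normal N̂(u, v) = (sin(u)^2*cos(v)/Abs(sin(u)), sin(u)^2*sin(v)/Abs(sin(u)), sin(2*u)/(2*Abs(sin(u)))), and the second partials r_uu, r_uv, r_vv. Take dot products:
  L(u, v) = r_uu · N̂ = -9*sin(u)/Abs(sin(u)),
  M(u, v) = r_uv · N̂ = 0,
  N(u, v) = r_vv · N̂ = -9*sin(u)^3/Abs(sin(u)).
Evaluating at (u, v) = (5*pi/6, pi/5):
  L = -9, M = 0, N = -9/4.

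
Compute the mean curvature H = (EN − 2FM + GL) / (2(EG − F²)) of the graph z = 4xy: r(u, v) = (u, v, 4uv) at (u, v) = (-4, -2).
H = -512*sqrt(321)/103041

With E = 16*v^2 + 1, F = 16*u*v, G = 16*u^2 + 1, L = 0, M = 4/sqrt(16*u^2 + 16*v^2 + 1), N = 0, assemble
  H = (EN − 2FM + GL) / (2(EG − F²)) = -64*u*v/(16*u^2 + 16*v^2 + 1)^(3/2).
At (u, v) = (-4, -2): H = -512*sqrt(321)/103041.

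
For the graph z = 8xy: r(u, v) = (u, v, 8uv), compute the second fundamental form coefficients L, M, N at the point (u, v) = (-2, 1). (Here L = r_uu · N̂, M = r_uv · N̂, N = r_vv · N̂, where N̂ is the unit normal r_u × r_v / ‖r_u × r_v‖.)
L = 0;  M = 8*sqrt(321)/321;  N = 0

Compute the unit normal N̂(u, v) = (-8*v/sqrt(64*u^2 + 64*v^2 + 1), -8*u/sqrt(64*u^2 + 64*v^2 + 1), 1/sqrt(64*u^2 + 64*v^2 + 1)), and the second partials r_uu, r_uv, r_vv. Take dot products:
  L(u, v) = r_uu · N̂ = 0,
  M(u, v) = r_uv · N̂ = 8/sqrt(64*u^2 + 64*v^2 + 1),
  N(u, v) = r_vv · N̂ = 0.
Evaluating at (u, v) = (-2, 1):
  L = 0, M = 8*sqrt(321)/321, N = 0.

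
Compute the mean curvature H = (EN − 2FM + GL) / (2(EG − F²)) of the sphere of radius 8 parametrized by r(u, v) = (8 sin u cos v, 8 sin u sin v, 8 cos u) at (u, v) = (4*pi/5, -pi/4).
H = -1/8

With E = 64, F = 0, G = 64*sin(u)^2, L = -8*sin(u)/Abs(sin(u)), M = 0, N = -8*sin(u)^3/Abs(sin(u)), assemble
  H = (EN − 2FM + GL) / (2(EG − F²)) = -sin(u)/(8*Abs(sin(u))).
At (u, v) = (4*pi/5, -pi/4): H = -1/8.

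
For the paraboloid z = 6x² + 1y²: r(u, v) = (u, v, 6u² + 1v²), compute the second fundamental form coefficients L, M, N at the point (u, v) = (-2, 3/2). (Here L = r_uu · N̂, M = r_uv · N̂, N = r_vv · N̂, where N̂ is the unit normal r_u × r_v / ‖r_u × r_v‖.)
L = 6*sqrt(586)/293;  M = 0;  N = sqrt(586)/293

Compute the unit normal N̂(u, v) = (-12*u/sqrt(144*u^2 + 4*v^2 + 1), -2*v/sqrt(144*u^2 + 4*v^2 + 1), 1/sqrt(144*u^2 + 4*v^2 + 1)), and the second partials r_uu, r_uv, r_vv. Take dot products:
  L(u, v) = r_uu · N̂ = 12/sqrt(144*u^2 + 4*v^2 + 1),
  M(u, v) = r_uv · N̂ = 0,
  N(u, v) = r_vv · N̂ = 2/sqrt(144*u^2 + 4*v^2 + 1).
Evaluating at (u, v) = (-2, 3/2):
  L = 6*sqrt(586)/293, M = 0, N = sqrt(586)/293.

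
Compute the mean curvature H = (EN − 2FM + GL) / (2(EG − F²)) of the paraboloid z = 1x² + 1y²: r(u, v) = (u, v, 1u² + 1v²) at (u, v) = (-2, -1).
H = 22*sqrt(21)/441

With E = 4*u^2 + 1, F = 4*u*v, G = 4*v^2 + 1, L = 2/sqrt(4*u^2 + 4*v^2 + 1), M = 0, N = 2/sqrt(4*u^2 + 4*v^2 + 1), assemble
  H = (EN − 2FM + GL) / (2(EG − F²)) = 2*(2*u^2 + 2*v^2 + 1)/(4*u^2 + 4*v^2 + 1)^(3/2).
At (u, v) = (-2, -1): H = 22*sqrt(21)/441.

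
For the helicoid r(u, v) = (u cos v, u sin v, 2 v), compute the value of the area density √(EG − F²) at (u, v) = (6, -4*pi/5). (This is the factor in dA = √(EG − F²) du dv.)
√(EG − F²)|_{(6, -4*pi/5)} = 2*sqrt(10)

E = 1, F = 0, G = u^2 + 4, so EG − F² = u^2 + 4. Taking the positive square root: √(EG − F²) = sqrt(u^2 + 4). At (u, v) = (6, -4*pi/5): 2*sqrt(10).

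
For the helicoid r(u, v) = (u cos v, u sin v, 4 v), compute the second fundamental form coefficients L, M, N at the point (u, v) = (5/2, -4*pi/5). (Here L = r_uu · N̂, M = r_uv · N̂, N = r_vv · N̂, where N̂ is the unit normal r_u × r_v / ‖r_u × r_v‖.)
L = 0;  M = -8*sqrt(89)/89;  N = 0

Compute the unit normal N̂(u, v) = (4*sin(v)/sqrt(u^2 + 16), -4*cos(v)/sqrt(u^2 + 16), u/sqrt(u^2 + 16)), and the second partials r_uu, r_uv, r_vv. Take dot products:
  L(u, v) = r_uu · N̂ = 0,
  M(u, v) = r_uv · N̂ = -4/sqrt(u^2 + 16),
  N(u, v) = r_vv · N̂ = 0.
Evaluating at (u, v) = (5/2, -4*pi/5):
  L = 0, M = -8*sqrt(89)/89, N = 0.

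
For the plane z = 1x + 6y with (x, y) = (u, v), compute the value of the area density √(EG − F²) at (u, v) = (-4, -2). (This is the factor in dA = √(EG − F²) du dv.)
√(EG − F²)|_{(-4, -2)} = sqrt(38)

E = 2, F = 6, G = 37, so EG − F² = 38. Taking the positive square root: √(EG − F²) = sqrt(38). At (u, v) = (-4, -2): sqrt(38).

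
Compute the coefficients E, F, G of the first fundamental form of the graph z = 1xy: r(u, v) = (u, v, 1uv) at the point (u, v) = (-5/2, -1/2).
E = 5/4;  F = 5/4;  G = 29/4

Partials: r_u = (1, 0, v), r_v = (0, 1, u). As functions of (u, v):
  E = r_u · r_u = v^2 + 1,
  F = r_u · r_v = u*v,
  G = r_v · r_v = u^2 + 1.
Evaluating at (u, v) = (-5/2, -1/2): E = 5/4, F = 5/4, G = 29/4.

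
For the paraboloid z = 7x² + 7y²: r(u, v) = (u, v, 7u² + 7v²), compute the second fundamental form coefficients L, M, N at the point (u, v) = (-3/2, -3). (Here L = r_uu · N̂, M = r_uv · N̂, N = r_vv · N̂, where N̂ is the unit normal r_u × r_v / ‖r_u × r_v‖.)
L = 7*sqrt(2206)/1103;  M = 0;  N = 7*sqrt(2206)/1103

Compute the unit normal N̂(u, v) = (-14*u/sqrt(196*u^2 + 196*v^2 + 1), -14*v/sqrt(196*u^2 + 196*v^2 + 1), 1/sqrt(196*u^2 + 196*v^2 + 1)), and the second partials r_uu, r_uv, r_vv. Take dot products:
  L(u, v) = r_uu · N̂ = 14/sqrt(196*u^2 + 196*v^2 + 1),
  M(u, v) = r_uv · N̂ = 0,
  N(u, v) = r_vv · N̂ = 14/sqrt(196*u^2 + 196*v^2 + 1).
Evaluating at (u, v) = (-3/2, -3):
  L = 7*sqrt(2206)/1103, M = 0, N = 7*sqrt(2206)/1103.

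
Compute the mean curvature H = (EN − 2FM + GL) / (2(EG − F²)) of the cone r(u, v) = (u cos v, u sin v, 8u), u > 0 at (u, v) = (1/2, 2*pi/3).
H = 8*sqrt(65)/65

With E = 65, F = 0, G = u^2, L = 0, M = 0, N = 8*sqrt(65)*u^2/(65*Abs(u)), assemble
  H = (EN − 2FM + GL) / (2(EG − F²)) = 4*sqrt(65)/(65*Abs(u)).
At (u, v) = (1/2, 2*pi/3): H = 8*sqrt(65)/65.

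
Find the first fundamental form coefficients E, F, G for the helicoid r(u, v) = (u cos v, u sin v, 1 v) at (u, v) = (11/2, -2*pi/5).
E = 1;  F = 0;  G = 125/4

Partials: r_u = (cos(v), sin(v), 0), r_v = (-u*sin(v), u*cos(v), 1). As functions of (u, v):
  E = r_u · r_u = 1,
  F = r_u · r_v = 0,
  G = r_v · r_v = u^2 + 1.
Evaluating at (u, v) = (11/2, -2*pi/5): E = 1, F = 0, G = 125/4.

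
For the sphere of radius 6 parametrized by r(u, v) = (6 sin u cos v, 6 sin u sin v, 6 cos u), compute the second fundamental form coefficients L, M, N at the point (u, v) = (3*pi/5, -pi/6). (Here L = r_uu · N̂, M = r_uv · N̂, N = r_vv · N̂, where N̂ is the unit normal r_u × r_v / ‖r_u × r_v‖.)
L = -6;  M = 0;  N = -15/4 - 3*sqrt(5)/4

Compute the unit normal N̂(u, v) = (sin(u)^2*cos(v)/Abs(sin(u)), sin(u)^2*sin(v)/Abs(sin(u)), sin(2*u)/(2*Abs(sin(u)))), and the second partials r_uu, r_uv, r_vv. Take dot products:
  L(u, v) = r_uu · N̂ = -6*sin(u)/Abs(sin(u)),
  M(u, v) = r_uv · N̂ = 0,
  N(u, v) = r_vv · N̂ = -6*sin(u)^3/Abs(sin(u)).
Evaluating at (u, v) = (3*pi/5, -pi/6):
  L = -6, M = 0, N = -15/4 - 3*sqrt(5)/4.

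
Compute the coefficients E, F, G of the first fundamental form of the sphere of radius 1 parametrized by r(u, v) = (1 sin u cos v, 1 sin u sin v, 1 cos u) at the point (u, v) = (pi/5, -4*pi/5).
E = 1;  F = 0;  G = 5/8 - sqrt(5)/8

Partials: r_u = (cos(u)*cos(v), sin(v)*cos(u), -sin(u)), r_v = (-sin(u)*sin(v), sin(u)*cos(v), 0). As functions of (u, v):
  E = r_u · r_u = 1,
  F = r_u · r_v = 0,
  G = r_v · r_v = sin(u)^2.
Evaluating at (u, v) = (pi/5, -4*pi/5): E = 1, F = 0, G = 5/8 - sqrt(5)/8.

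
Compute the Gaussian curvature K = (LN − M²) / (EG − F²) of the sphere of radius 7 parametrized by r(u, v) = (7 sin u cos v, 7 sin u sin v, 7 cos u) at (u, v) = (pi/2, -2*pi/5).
K = 1/49

Coefficients of the first fundamental form: E = 49, F = 0, G = 49*sin(u)^2.
Coefficients of the second fundamental form: L = -7*sin(u)/Abs(sin(u)), M = 0, N = -7*sin(u)^3/Abs(sin(u)).
Assemble K = (LN − M²)/(EG − F²) = 1/49. At (u, v) = (pi/2, -2*pi/5): K = 1/49.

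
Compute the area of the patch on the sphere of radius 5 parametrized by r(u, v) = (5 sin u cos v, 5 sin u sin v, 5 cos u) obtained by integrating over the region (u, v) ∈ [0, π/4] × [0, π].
Area = 25*pi*(2 - sqrt(2))/2

Area = ∫∫ √(EG − F²) du dv with √(EG − F²) = 25*Abs(sin(u)). Integrating over [0, π/4] × [0, π] gives 25*pi*(2 - sqrt(2))/2.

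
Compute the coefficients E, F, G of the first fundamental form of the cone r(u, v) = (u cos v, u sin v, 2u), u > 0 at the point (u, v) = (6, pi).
E = 5;  F = 0;  G = 36

Partials: r_u = (cos(v), sin(v), 2), r_v = (-u*sin(v), u*cos(v), 0). As functions of (u, v):
  E = r_u · r_u = 5,
  F = r_u · r_v = 0,
  G = r_v · r_v = u^2.
Evaluating at (u, v) = (6, pi): E = 5, F = 0, G = 36.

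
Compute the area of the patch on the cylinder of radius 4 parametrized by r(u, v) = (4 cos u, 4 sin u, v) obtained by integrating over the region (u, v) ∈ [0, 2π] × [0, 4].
Area = 32*pi

Area = ∫∫ √(EG − F²) du dv with √(EG − F²) = 4. Integrating over [0, 2π] × [0, 4] gives 32*pi.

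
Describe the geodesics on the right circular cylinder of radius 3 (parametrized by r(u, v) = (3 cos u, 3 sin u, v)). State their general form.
The cylinder is flat (K = 0) and locally isometric to the plane via the development (u, v) ↦ (3 u, v). Geodesics are the pre-images of straight lines: circles (v constant), vertical lines (u constant), and helices (v = c · u + d) for constants c, d.

A right cylinder has E = 3², F = 0, G = 1, so EG − F² = 3², and L = −3, M = N = 0, giving K = (LN − M²)/(EG − F²) = 0 everywhere. A flat surface is locally isometric to the Euclidean plane via the map (u, v) ↦ (3 u, v). Straight lines in the (x̃, ỹ) plane pull back to: (a) horizontal circles (v = const), (b) vertical generators (u = const), and (c) helices (3 u tan θ = v, i.e. v = c · u + d).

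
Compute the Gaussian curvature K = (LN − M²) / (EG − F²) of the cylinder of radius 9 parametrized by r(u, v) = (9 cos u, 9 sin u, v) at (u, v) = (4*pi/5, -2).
K = 0

Coefficients of the first fundamental form: E = 81, F = 0, G = 1.
Coefficients of the second fundamental form: L = -9, M = 0, N = 0.
Assemble K = (LN − M²)/(EG − F²) = 0. At (u, v) = (4*pi/5, -2): K = 0.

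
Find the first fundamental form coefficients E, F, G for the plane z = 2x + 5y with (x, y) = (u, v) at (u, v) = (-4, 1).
E = 5;  F = 10;  G = 26

Partials: r_u = (1, 0, 2), r_v = (0, 1, 5). As functions of (u, v):
  E = r_u · r_u = 5,
  F = r_u · r_v = 10,
  G = r_v · r_v = 26.
Evaluating at (u, v) = (-4, 1): E = 5, F = 10, G = 26.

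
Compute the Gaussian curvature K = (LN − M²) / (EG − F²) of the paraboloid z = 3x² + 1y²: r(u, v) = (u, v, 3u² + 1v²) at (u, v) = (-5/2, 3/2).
K = 12/55225

Coefficients of the first fundamental form: E = 36*u^2 + 1, F = 12*u*v, G = 4*v^2 + 1.
Coefficients of the second fundamental form: L = 6/sqrt(36*u^2 + 4*v^2 + 1), M = 0, N = 2/sqrt(36*u^2 + 4*v^2 + 1).
Assemble K = (LN − M²)/(EG − F²) = 12/(1296*u^4 + 288*u^2*v^2 + 72*u^2 + 16*v^4 + 8*v^2 + 1). At (u, v) = (-5/2, 3/2): K = 12/55225.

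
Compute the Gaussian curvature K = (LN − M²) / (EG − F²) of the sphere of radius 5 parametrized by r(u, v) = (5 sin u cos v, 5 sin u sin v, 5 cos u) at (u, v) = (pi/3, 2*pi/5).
K = 1/25

Coefficients of the first fundamental form: E = 25, F = 0, G = 25*sin(u)^2.
Coefficients of the second fundamental form: L = -5*sin(u)/Abs(sin(u)), M = 0, N = -5*sin(u)^3/Abs(sin(u)).
Assemble K = (LN − M²)/(EG − F²) = 1/25. At (u, v) = (pi/3, 2*pi/5): K = 1/25.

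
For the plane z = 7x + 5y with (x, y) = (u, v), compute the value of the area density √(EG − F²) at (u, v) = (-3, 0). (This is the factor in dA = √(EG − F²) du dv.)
√(EG − F²)|_{(-3, 0)} = 5*sqrt(3)

E = 50, F = 35, G = 26, so EG − F² = 75. Taking the positive square root: √(EG − F²) = 5*sqrt(3). At (u, v) = (-3, 0): 5*sqrt(3).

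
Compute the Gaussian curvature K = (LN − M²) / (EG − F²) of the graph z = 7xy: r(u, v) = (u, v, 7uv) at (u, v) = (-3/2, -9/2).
K = -196/4870849

Coefficients of the first fundamental form: E = 49*v^2 + 1, F = 49*u*v, G = 49*u^2 + 1.
Coefficients of the second fundamental form: L = 0, M = 7/sqrt(49*u^2 + 49*v^2 + 1), N = 0.
Assemble K = (LN − M²)/(EG − F²) = -49/(2401*u^4 + 4802*u^2*v^2 + 98*u^2 + 2401*v^4 + 98*v^2 + 1). At (u, v) = (-3/2, -9/2): K = -196/4870849.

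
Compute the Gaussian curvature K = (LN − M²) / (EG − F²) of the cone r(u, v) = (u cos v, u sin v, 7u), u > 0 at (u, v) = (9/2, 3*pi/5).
K = 0

Coefficients of the first fundamental form: E = 50, F = 0, G = u^2.
Coefficients of the second fundamental form: L = 0, M = 0, N = 7*sqrt(2)*u^2/(10*Abs(u)).
Assemble K = (LN − M²)/(EG − F²) = 0. At (u, v) = (9/2, 3*pi/5): K = 0.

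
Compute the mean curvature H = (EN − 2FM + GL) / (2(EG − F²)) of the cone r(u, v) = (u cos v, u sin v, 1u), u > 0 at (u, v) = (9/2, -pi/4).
H = sqrt(2)/18

With E = 2, F = 0, G = u^2, L = 0, M = 0, N = sqrt(2)*u^2/(2*Abs(u)), assemble
  H = (EN − 2FM + GL) / (2(EG − F²)) = sqrt(2)/(4*Abs(u)).
At (u, v) = (9/2, -pi/4): H = sqrt(2)/18.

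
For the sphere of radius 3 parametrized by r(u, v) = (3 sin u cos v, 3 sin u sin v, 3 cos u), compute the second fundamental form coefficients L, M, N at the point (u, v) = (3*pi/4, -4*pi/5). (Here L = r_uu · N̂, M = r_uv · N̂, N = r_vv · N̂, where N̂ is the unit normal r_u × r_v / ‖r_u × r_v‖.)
L = -3;  M = 0;  N = -3/2

Compute the unit normal N̂(u, v) = (sin(u)^2*cos(v)/Abs(sin(u)), sin(u)^2*sin(v)/Abs(sin(u)), sin(2*u)/(2*Abs(sin(u)))), and the second partials r_uu, r_uv, r_vv. Take dot products:
  L(u, v) = r_uu · N̂ = -3*sin(u)/Abs(sin(u)),
  M(u, v) = r_uv · N̂ = 0,
  N(u, v) = r_vv · N̂ = -3*sin(u)^3/Abs(sin(u)).
Evaluating at (u, v) = (3*pi/4, -4*pi/5):
  L = -3, M = 0, N = -3/2.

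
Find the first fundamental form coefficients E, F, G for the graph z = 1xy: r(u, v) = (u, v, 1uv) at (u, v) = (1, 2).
E = 5;  F = 2;  G = 2

Partials: r_u = (1, 0, v), r_v = (0, 1, u). As functions of (u, v):
  E = r_u · r_u = v^2 + 1,
  F = r_u · r_v = u*v,
  G = r_v · r_v = u^2 + 1.
Evaluating at (u, v) = (1, 2): E = 5, F = 2, G = 2.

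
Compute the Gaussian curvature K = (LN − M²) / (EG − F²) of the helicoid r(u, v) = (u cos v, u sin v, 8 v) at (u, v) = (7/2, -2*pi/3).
K = -1024/93025

Coefficients of the first fundamental form: E = 1, F = 0, G = u^2 + 64.
Coefficients of the second fundamental form: L = 0, M = -8/sqrt(u^2 + 64), N = 0.
Assemble K = (LN − M²)/(EG − F²) = -64/(u^2 + 64)^2. At (u, v) = (7/2, -2*pi/3): K = -1024/93025.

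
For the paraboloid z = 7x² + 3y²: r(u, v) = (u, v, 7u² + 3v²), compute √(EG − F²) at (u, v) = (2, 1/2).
√(EG − F²)|_{(2, 1/2)} = sqrt(794)

E = 196*u^2 + 1, F = 84*u*v, G = 36*v^2 + 1; EG − F² = 196*u^2 + 36*v^2 + 1; √(EG − F²) = sqrt(196*u^2 + 36*v^2 + 1). At the given point: sqrt(794).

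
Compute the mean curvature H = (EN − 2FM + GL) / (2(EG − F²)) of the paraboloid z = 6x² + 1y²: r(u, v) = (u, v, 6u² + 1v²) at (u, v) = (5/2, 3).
H = 1123*sqrt(937)/877969

With E = 144*u^2 + 1, F = 24*u*v, G = 4*v^2 + 1, L = 12/sqrt(144*u^2 + 4*v^2 + 1), M = 0, N = 2/sqrt(144*u^2 + 4*v^2 + 1), assemble
  H = (EN − 2FM + GL) / (2(EG − F²)) = (144*u^2 + 24*v^2 + 7)/(144*u^2 + 4*v^2 + 1)^(3/2).
At (u, v) = (5/2, 3): H = 1123*sqrt(937)/877969.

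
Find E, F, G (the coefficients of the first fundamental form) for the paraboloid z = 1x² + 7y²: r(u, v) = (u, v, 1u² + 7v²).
E = 4*u^2 + 1;  F = 28*u*v;  G = 196*v^2 + 1

Compute partials: r_u = (1, 0, 2*u), r_v = (0, 1, 14*v). Then
  E = r_u · r_u = 4*u^2 + 1,
  F = r_u · r_v = 28*u*v,
  G = r_v · r_v = 196*v^2 + 1.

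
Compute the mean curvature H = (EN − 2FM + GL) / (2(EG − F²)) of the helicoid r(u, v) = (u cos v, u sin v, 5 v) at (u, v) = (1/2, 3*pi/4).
H = 0

With E = 1, F = 0, G = u^2 + 25, L = 0, M = -5/sqrt(u^2 + 25), N = 0, assemble
  H = (EN − 2FM + GL) / (2(EG − F²)) = 0.
At (u, v) = (1/2, 3*pi/4): H = 0.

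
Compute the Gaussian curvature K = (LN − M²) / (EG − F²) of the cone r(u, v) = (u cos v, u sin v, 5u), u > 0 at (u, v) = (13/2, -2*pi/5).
K = 0

Coefficients of the first fundamental form: E = 26, F = 0, G = u^2.
Coefficients of the second fundamental form: L = 0, M = 0, N = 5*sqrt(26)*u^2/(26*Abs(u)).
Assemble K = (LN − M²)/(EG − F²) = 0. At (u, v) = (13/2, -2*pi/5): K = 0.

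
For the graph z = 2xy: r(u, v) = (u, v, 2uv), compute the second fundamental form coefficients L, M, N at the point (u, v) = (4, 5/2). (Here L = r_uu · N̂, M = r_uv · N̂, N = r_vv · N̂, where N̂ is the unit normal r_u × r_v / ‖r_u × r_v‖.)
L = 0;  M = sqrt(10)/15;  N = 0

Compute the unit normal N̂(u, v) = (-2*v/sqrt(4*u^2 + 4*v^2 + 1), -2*u/sqrt(4*u^2 + 4*v^2 + 1), 1/sqrt(4*u^2 + 4*v^2 + 1)), and the second partials r_uu, r_uv, r_vv. Take dot products:
  L(u, v) = r_uu · N̂ = 0,
  M(u, v) = r_uv · N̂ = 2/sqrt(4*u^2 + 4*v^2 + 1),
  N(u, v) = r_vv · N̂ = 0.
Evaluating at (u, v) = (4, 5/2):
  L = 0, M = sqrt(10)/15, N = 0.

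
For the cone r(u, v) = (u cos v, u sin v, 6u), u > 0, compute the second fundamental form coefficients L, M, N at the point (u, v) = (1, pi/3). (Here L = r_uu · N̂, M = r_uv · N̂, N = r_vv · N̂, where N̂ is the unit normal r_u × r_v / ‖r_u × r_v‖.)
L = 0;  M = 0;  N = 6*sqrt(37)/37

Compute the unit normal N̂(u, v) = (-6*sqrt(37)*u*cos(v)/(37*Abs(u)), -6*sqrt(37)*u*sin(v)/(37*Abs(u)), sqrt(37)*u/(37*Abs(u))), and the second partials r_uu, r_uv, r_vv. Take dot products:
  L(u, v) = r_uu · N̂ = 0,
  M(u, v) = r_uv · N̂ = 0,
  N(u, v) = r_vv · N̂ = 6*sqrt(37)*u^2/(37*Abs(u)).
Evaluating at (u, v) = (1, pi/3):
  L = 0, M = 0, N = 6*sqrt(37)/37.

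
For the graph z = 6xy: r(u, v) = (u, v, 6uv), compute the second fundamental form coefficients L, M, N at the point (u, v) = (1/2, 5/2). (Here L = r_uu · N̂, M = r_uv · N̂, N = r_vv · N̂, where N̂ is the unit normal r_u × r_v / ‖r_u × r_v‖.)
L = 0;  M = 6*sqrt(235)/235;  N = 0

Compute the unit normal N̂(u, v) = (-6*v/sqrt(36*u^2 + 36*v^2 + 1), -6*u/sqrt(36*u^2 + 36*v^2 + 1), 1/sqrt(36*u^2 + 36*v^2 + 1)), and the second partials r_uu, r_uv, r_vv. Take dot products:
  L(u, v) = r_uu · N̂ = 0,
  M(u, v) = r_uv · N̂ = 6/sqrt(36*u^2 + 36*v^2 + 1),
  N(u, v) = r_vv · N̂ = 0.
Evaluating at (u, v) = (1/2, 5/2):
  L = 0, M = 6*sqrt(235)/235, N = 0.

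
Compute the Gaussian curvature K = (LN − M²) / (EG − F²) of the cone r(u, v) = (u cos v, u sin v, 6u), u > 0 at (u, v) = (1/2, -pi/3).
K = 0

Coefficients of the first fundamental form: E = 37, F = 0, G = u^2.
Coefficients of the second fundamental form: L = 0, M = 0, N = 6*sqrt(37)*u^2/(37*Abs(u)).
Assemble K = (LN − M²)/(EG − F²) = 0. At (u, v) = (1/2, -pi/3): K = 0.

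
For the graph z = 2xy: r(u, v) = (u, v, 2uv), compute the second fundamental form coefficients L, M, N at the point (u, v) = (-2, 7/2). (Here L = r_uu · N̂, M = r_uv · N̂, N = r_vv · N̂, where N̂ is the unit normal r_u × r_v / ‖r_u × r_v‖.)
L = 0;  M = sqrt(66)/33;  N = 0

Compute the unit normal N̂(u, v) = (-2*v/sqrt(4*u^2 + 4*v^2 + 1), -2*u/sqrt(4*u^2 + 4*v^2 + 1), 1/sqrt(4*u^2 + 4*v^2 + 1)), and the second partials r_uu, r_uv, r_vv. Take dot products:
  L(u, v) = r_uu · N̂ = 0,
  M(u, v) = r_uv · N̂ = 2/sqrt(4*u^2 + 4*v^2 + 1),
  N(u, v) = r_vv · N̂ = 0.
Evaluating at (u, v) = (-2, 7/2):
  L = 0, M = sqrt(66)/33, N = 0.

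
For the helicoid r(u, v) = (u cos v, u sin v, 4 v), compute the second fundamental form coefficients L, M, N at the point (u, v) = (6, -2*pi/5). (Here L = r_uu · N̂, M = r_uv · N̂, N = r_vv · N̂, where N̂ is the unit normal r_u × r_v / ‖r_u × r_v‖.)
L = 0;  M = -2*sqrt(13)/13;  N = 0

Compute the unit normal N̂(u, v) = (4*sin(v)/sqrt(u^2 + 16), -4*cos(v)/sqrt(u^2 + 16), u/sqrt(u^2 + 16)), and the second partials r_uu, r_uv, r_vv. Take dot products:
  L(u, v) = r_uu · N̂ = 0,
  M(u, v) = r_uv · N̂ = -4/sqrt(u^2 + 16),
  N(u, v) = r_vv · N̂ = 0.
Evaluating at (u, v) = (6, -2*pi/5):
  L = 0, M = -2*sqrt(13)/13, N = 0.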